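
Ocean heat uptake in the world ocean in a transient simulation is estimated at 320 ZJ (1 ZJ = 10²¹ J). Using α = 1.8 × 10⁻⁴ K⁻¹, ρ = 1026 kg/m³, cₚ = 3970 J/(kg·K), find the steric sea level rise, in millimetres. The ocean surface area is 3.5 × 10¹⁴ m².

Δh ≈ 40.4 mm

Per unit area: Q = 320×10²¹ / (3.5×10¹⁴) ≈ 9.143×10⁸ J/m²
Δh = αQ/(ρcₚ) = 1.8×10⁻⁴ × 9.143×10⁸ / (1026 × 3970) ≈ 0.040404 m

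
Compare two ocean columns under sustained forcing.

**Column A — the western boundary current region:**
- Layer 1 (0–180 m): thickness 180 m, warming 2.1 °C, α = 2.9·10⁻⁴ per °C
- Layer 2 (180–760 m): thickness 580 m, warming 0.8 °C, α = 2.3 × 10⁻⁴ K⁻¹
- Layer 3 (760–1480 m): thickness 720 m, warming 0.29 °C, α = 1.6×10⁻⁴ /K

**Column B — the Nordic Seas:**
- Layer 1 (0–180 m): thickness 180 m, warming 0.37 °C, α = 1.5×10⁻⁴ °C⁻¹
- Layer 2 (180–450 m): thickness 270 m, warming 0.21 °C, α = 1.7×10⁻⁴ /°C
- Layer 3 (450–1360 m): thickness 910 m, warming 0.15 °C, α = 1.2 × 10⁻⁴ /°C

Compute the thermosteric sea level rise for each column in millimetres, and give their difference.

A: 250 mm; B: 36 mm; difference 210 mm

A 0–180 m: 180 × 2.1 × 2.9×10⁻⁴ = 0.10962 m
A 580 × 2.3×10⁻⁴ × 0.8 = 0.10672 m
A 1.6×10⁻⁴ × 0.29 × 720 = 0.033408 m
A total: 0.249748 m
B 180 × 1.5×10⁻⁴ × 0.37 = 0.00999 m
B 0.21 × 270 × 1.7×10⁻⁴ = 0.009639 m
B 1.2×10⁻⁴ × 910 × 0.15 = 0.01638 m
B total: 0.036009 m
Difference: 0.249748 − 0.036009 = 0.213739 m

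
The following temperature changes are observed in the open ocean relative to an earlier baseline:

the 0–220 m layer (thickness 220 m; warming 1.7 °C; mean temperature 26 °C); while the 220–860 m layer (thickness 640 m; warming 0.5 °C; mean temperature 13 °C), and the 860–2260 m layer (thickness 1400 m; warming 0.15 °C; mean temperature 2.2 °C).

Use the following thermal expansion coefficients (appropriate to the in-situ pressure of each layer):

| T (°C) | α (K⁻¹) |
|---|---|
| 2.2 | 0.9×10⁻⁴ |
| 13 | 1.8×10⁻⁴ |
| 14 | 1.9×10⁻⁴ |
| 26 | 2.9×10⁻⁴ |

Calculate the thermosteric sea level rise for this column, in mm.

about 180 mm

Layer 1 at 26 °C → α = 2.9×10⁻⁴ K⁻¹
Layer 2 at 13 °C → α = 1.8×10⁻⁴ K⁻¹
Layer 3 at 2.2 °C → α = 0.9×10⁻⁴ K⁻¹
1.7 × 2.9×10⁻⁴ × 220 = 0.10846 m
0.5 × 640 × 1.8×10⁻⁴ = 0.05760 m
Layer 3: 0.9×10⁻⁴ × 0.15 × 1400 = 0.01890 m
Δh = 0.10846 + 0.05760 + 0.01890 = 0.18496 m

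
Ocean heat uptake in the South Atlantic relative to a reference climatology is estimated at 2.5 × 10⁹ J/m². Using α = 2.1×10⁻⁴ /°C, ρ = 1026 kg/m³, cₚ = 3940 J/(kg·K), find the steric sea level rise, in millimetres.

Δh = 130 mm

Δh = αQ/(ρcₚ) = 2.1×10⁻⁴ × 2.5×10⁹ / (1026 × 3940) ≈ 0.12987 m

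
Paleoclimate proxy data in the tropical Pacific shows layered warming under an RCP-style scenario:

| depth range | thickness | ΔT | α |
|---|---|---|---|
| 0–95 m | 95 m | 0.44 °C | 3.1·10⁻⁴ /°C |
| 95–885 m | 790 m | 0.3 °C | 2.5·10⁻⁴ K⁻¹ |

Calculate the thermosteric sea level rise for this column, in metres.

Δh ≈ 0.0722 m

0–95 m: 3.1×10⁻⁴ × 95 × 0.44 = 0.012958 m
0.3 × 790 × 2.5×10⁻⁴ = 0.05925 m
Δh = 0.012958 + 0.05925 = 0.072208 m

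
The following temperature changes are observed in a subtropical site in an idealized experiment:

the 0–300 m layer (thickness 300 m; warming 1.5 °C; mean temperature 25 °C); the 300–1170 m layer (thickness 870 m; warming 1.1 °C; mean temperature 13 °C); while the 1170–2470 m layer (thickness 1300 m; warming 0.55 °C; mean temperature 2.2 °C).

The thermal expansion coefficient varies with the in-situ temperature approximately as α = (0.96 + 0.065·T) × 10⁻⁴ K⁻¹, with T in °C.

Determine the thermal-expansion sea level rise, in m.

0.368 m

Layer 1: α = (0.96 + 0.065×25)×10⁻⁴ = 2.585×10⁻⁴ K⁻¹
Layer 2: α = (0.96 + 0.065×13)×10⁻⁴ = 1.805×10⁻⁴ K⁻¹
Layer 3: α = (0.96 + 0.065×2.2)×10⁻⁴ = 1.103×10⁻⁴ K⁻¹
Layer 1: 2.585×10⁻⁴ × 1.5 × 300 = 0.116325 m
Layer 2: 870 × 1.1 × 1.805×10⁻⁴ = 0.1727385 m
Layer 3: 1.103×10⁻⁴ × 0.55 × 1300 = 0.0788645 m
Δh = 0.116325 + 0.1727385 + 0.0788645 = 0.367928 m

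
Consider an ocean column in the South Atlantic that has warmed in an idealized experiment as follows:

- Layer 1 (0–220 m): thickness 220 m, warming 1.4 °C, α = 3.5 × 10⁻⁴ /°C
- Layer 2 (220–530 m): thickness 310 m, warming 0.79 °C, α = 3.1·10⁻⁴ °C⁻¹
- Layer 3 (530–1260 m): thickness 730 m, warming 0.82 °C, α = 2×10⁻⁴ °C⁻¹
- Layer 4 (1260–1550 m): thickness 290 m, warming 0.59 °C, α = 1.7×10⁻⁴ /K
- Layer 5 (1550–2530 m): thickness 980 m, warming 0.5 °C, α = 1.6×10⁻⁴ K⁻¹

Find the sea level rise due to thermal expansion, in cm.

0–220 m: 1.4 × 220 × 3.5×10⁻⁴ = 0.10780 m
220–530 m: 0.79 × 310 × 3.1×10⁻⁴ = 0.075919 m
Layer 3: 730 × 2×10⁻⁴ × 0.82 = 0.11972 m
1260–1550 m: 0.59 × 1.7×10⁻⁴ × 290 = 0.029087 m
Layer 5: 1.6×10⁻⁴ × 0.5 × 980 = 0.07840 m
Δh = 0.10780 + 0.075919 + 0.11972 + 0.029087 + 0.07840 = 0.410926 m

41 cm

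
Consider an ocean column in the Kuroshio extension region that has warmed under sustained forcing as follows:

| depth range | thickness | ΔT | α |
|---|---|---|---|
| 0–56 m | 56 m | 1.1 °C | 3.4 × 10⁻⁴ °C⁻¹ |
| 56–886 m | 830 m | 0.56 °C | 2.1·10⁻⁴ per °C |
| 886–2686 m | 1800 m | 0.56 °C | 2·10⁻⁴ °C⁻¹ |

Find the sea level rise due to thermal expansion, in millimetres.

0–56 m: 56 × 3.4×10⁻⁴ × 1.1 = 0.020944 m
2.1×10⁻⁴ × 830 × 0.56 = 0.097608 m
Layer 3: 2×10⁻⁴ × 0.56 × 1800 = 0.20160 m
Δh = 0.020944 + 0.097608 + 0.20160 = 0.320152 m

Δh ≈ 320 mm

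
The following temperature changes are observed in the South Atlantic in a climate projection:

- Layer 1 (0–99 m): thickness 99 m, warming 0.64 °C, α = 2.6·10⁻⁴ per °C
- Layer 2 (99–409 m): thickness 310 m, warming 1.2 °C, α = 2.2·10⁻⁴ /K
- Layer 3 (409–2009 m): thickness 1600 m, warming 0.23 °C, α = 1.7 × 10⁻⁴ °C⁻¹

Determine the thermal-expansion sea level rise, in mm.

99 × 2.6×10⁻⁴ × 0.64 = 0.0164736 m
99–409 m: 310 × 1.2 × 2.2×10⁻⁴ = 0.08184 m
409–2009 m: 0.23 × 1600 × 1.7×10⁻⁴ = 0.06256 m
Δh = 0.0164736 + 0.08184 + 0.06256 = 0.1608736 m

161 mm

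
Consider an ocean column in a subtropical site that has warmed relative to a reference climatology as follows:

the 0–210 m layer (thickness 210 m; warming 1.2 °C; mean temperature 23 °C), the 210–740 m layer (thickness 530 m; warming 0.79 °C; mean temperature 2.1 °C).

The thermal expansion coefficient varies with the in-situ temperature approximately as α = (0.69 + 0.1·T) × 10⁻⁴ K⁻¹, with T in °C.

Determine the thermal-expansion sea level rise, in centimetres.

about 11.3 cm

Layer 1: α = (0.69 + 0.1×23)×10⁻⁴ = 2.99×10⁻⁴ K⁻¹
Layer 2: α = (0.69 + 0.1×2.1)×10⁻⁴ = 0.9×10⁻⁴ K⁻¹
Layer 1: 2.99×10⁻⁴ × 210 × 1.2 = 0.075348 m
Layer 2: 0.79 × 530 × 0.9×10⁻⁴ = 0.037683 m
Δh = 0.075348 + 0.037683 = 0.113031 m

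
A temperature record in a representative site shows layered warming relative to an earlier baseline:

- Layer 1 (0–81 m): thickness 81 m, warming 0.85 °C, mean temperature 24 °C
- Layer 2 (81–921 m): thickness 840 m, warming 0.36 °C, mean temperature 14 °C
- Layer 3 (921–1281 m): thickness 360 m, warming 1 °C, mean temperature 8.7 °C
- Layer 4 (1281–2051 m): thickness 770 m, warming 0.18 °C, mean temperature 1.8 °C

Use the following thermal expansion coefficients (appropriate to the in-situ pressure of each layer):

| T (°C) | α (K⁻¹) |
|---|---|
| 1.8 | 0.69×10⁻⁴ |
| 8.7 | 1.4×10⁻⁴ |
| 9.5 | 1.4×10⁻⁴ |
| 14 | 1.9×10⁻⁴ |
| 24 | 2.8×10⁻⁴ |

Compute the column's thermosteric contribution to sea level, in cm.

13.7 cm

Layer 1 at 24 °C → α = 2.8×10⁻⁴ K⁻¹
Layer 2 at 14 °C → α = 1.9×10⁻⁴ K⁻¹
Layer 3 at 8.7 °C → α = 1.4×10⁻⁴ K⁻¹
Layer 4 at 1.8 °C → α = 0.69×10⁻⁴ K⁻¹
0–81 m: 0.85 × 81 × 2.8×10⁻⁴ = 0.019278 m
81–921 m: 1.9×10⁻⁴ × 0.36 × 840 = 0.057456 m
921–1281 m: 360 × 1.4×10⁻⁴ × 1 = 0.05040 m
0.18 × 0.69×10⁻⁴ × 770 = 0.0095634 m
Δh = 0.019278 + 0.057456 + 0.05040 + 0.0095634 = 0.1366974 m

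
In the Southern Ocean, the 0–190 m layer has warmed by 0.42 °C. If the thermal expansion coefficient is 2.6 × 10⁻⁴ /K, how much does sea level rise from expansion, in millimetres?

Δh = αΔT·H = 2.6×10⁻⁴ × 0.42 × 190 = 0.020748 m

Δh ≈ 20.7 mm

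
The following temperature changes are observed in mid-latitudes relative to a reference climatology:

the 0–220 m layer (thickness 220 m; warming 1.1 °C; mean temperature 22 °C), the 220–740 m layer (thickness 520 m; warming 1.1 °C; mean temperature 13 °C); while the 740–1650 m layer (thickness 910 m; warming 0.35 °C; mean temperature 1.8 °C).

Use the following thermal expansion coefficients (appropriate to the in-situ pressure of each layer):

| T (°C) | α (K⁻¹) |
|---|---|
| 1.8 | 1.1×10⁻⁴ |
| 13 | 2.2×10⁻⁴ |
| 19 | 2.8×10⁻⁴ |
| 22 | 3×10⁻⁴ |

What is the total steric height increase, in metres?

0.233 m

Layer 1 at 22 °C → α = 3×10⁻⁴ K⁻¹
Layer 2 at 13 °C → α = 2.2×10⁻⁴ K⁻¹
Layer 3 at 1.8 °C → α = 1.1×10⁻⁴ K⁻¹
0–220 m: 220 × 3×10⁻⁴ × 1.1 = 0.07260 m
220–740 m: 2.2×10⁻⁴ × 1.1 × 520 = 0.12584 m
740–1650 m: 1.1×10⁻⁴ × 0.35 × 910 = 0.035035 m
Δh = 0.07260 + 0.12584 + 0.035035 = 0.233475 m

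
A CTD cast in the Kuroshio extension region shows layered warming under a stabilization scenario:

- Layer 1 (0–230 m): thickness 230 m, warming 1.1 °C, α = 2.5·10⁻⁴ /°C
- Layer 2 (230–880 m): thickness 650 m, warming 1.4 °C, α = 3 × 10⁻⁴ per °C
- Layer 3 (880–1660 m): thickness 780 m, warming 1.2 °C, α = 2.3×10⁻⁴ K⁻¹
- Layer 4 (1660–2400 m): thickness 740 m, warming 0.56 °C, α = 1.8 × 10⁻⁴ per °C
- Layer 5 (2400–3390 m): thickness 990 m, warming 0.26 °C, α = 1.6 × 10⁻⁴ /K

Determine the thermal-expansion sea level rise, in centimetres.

Δh = 66.7 cm

0–230 m: 1.1 × 2.5×10⁻⁴ × 230 = 0.06325 m
650 × 3×10⁻⁴ × 1.4 = 0.27300 m
780 × 2.3×10⁻⁴ × 1.2 = 0.21528 m
1660–2400 m: 740 × 0.56 × 1.8×10⁻⁴ = 0.074592 m
Layer 5: 1.6×10⁻⁴ × 990 × 0.26 = 0.041184 m
Δh = 0.06325 + 0.27300 + 0.21528 + 0.074592 + 0.041184 = 0.667306 m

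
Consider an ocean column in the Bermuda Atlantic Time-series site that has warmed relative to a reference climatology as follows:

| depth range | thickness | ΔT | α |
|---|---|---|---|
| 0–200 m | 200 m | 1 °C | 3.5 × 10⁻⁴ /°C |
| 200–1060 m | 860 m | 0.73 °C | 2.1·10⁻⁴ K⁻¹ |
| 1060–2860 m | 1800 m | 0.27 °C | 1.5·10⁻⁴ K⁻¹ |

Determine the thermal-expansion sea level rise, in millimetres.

275 mm

1 × 3.5×10⁻⁴ × 200 = 0.07000 m
860 × 2.1×10⁻⁴ × 0.73 = 0.131838 m
1.5×10⁻⁴ × 1800 × 0.27 = 0.07290 m
Δh = 0.07000 + 0.131838 + 0.07290 = 0.274738 m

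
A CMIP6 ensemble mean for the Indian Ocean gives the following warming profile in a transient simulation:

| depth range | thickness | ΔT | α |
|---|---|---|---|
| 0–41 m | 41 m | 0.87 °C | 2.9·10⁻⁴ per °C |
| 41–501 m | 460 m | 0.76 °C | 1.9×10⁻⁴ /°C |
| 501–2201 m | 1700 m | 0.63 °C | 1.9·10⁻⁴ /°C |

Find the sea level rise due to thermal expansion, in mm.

280 mm of thermosteric rise

0.87 × 41 × 2.9×10⁻⁴ = 0.0103443 m
Layer 2: 1.9×10⁻⁴ × 460 × 0.76 = 0.066424 m
1.9×10⁻⁴ × 0.63 × 1700 = 0.20349 m
Δh = 0.0103443 + 0.066424 + 0.20349 = 0.2802583 m ≈ 280 mm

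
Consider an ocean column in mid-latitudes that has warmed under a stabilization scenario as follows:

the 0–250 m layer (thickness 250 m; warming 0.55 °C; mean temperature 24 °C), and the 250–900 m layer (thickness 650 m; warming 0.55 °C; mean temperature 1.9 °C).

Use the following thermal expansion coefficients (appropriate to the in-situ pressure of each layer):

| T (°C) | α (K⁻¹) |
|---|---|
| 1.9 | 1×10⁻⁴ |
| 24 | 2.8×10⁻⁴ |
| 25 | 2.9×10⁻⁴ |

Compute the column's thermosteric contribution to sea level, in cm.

Layer 1 at 24 °C → α = 2.8×10⁻⁴ K⁻¹
Layer 2 at 1.9 °C → α = 1×10⁻⁴ K⁻¹
Layer 1: 0.55 × 250 × 2.8×10⁻⁴ = 0.03850 m
250–900 m: 650 × 0.55 × 1×10⁻⁴ = 0.03575 m
Δh = 0.03850 + 0.03575 = 0.07425 m ≈ 7.43 cm

7.43 cm of thermosteric rise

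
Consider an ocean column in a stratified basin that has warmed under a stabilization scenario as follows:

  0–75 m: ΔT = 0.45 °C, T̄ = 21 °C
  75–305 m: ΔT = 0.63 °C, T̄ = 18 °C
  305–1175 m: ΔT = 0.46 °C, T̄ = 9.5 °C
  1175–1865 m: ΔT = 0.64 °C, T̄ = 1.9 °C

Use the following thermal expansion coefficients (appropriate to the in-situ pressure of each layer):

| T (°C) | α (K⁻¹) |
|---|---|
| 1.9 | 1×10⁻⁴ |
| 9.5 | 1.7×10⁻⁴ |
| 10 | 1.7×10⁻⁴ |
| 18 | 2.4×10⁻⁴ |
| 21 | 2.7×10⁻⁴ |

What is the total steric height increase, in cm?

16 cm

Layer 1 at 21 °C → α = 2.7×10⁻⁴ K⁻¹
Layer 2 at 18 °C → α = 2.4×10⁻⁴ K⁻¹
Layer 3 at 9.5 °C → α = 1.7×10⁻⁴ K⁻¹
Layer 4 at 1.9 °C → α = 1×10⁻⁴ K⁻¹
0.45 × 2.7×10⁻⁴ × 75 = 0.0091125 m
230 × 0.63 × 2.4×10⁻⁴ = 0.034776 m
Layer 3: 0.46 × 1.7×10⁻⁴ × 870 = 0.068034 m
Layer 4: 1×10⁻⁴ × 0.64 × 690 = 0.04416 m
Δh = 0.0091125 + 0.034776 + 0.068034 + 0.04416 = 0.1560825 m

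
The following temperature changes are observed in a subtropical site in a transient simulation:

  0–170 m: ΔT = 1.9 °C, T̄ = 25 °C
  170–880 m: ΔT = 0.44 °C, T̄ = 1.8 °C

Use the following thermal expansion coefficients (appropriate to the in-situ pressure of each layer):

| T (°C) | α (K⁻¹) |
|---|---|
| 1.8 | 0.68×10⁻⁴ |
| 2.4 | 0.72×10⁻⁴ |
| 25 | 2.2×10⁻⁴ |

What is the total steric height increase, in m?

about 0.0923 m

Layer 1 at 25 °C → α = 2.2×10⁻⁴ K⁻¹
Layer 2 at 1.8 °C → α = 0.68×10⁻⁴ K⁻¹
Layer 1: 1.9 × 170 × 2.2×10⁻⁴ = 0.07106 m
710 × 0.44 × 0.68×10⁻⁴ = 0.0212432 m
Δh = 0.07106 + 0.0212432 = 0.0923032 m ≈ 0.0923 m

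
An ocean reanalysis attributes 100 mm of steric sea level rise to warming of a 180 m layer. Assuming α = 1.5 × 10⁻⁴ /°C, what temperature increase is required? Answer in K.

ΔT ≈ 3.7 K

ΔT = Δh/(αH) = 0.1 / (1.5×10⁻⁴ × 180) ≈ 3.704 K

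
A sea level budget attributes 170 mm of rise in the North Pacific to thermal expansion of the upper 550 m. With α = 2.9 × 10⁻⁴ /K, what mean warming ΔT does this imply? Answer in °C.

ΔT ≈ 1.1 °C

ΔT = Δh/(αH) = 0.17 / (2.9×10⁻⁴ × 550) ≈ 1.066 °C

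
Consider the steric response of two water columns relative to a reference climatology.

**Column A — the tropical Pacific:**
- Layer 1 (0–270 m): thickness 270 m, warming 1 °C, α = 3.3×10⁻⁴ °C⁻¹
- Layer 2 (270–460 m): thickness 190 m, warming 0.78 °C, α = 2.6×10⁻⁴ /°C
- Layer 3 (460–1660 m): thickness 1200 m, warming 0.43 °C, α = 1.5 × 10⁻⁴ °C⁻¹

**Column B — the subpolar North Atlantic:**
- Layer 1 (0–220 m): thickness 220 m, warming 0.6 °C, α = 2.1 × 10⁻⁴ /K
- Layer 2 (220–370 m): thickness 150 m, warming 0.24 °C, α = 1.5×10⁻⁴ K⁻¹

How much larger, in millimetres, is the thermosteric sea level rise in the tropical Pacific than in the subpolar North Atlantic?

A 0–270 m: 3.3×10⁻⁴ × 270 × 1 = 0.08910 m
A 270–460 m: 0.78 × 2.6×10⁻⁴ × 190 = 0.038532 m
A 0.43 × 1200 × 1.5×10⁻⁴ = 0.07740 m
A total: 0.205032 m
B 0–220 m: 220 × 2.1×10⁻⁴ × 0.6 = 0.02772 m
B 220–370 m: 0.24 × 1.5×10⁻⁴ × 150 = 0.00540 m
B total: 0.03312 m
Difference: 0.205032 − 0.03312 = 0.171912 m

170 mm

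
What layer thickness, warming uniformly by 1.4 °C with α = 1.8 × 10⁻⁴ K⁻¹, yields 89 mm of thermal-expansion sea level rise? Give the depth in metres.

H = Δh/(αΔT) = 0.089 / (1.8×10⁻⁴ × 1.4) ≈ 353.2 m

about 353 m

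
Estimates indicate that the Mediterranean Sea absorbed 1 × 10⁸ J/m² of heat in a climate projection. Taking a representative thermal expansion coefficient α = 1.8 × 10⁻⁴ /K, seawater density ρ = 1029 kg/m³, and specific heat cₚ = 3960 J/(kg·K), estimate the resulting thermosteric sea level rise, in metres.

0.00442 m of thermosteric rise

Δh = αQ/(ρcₚ) = 1.8×10⁻⁴ × 1×10⁸ / (1029 × 3960) ≈ 0.0044174 m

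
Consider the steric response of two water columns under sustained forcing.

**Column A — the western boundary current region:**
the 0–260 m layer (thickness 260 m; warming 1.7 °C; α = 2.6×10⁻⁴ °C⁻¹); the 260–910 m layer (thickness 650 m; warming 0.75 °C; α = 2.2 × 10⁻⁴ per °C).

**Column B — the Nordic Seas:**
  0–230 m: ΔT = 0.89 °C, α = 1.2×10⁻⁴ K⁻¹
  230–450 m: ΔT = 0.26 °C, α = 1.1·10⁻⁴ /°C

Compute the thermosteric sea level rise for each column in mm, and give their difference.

A 2.6×10⁻⁴ × 260 × 1.7 = 0.11492 m
A 2.2×10⁻⁴ × 650 × 0.75 = 0.10725 m
A total: 0.22217 m
B Layer 1: 0.89 × 230 × 1.2×10⁻⁴ = 0.024564 m
B 220 × 0.26 × 1.1×10⁻⁴ = 0.006292 m
B total: 0.030856 m
Difference: 0.22217 − 0.030856 = 0.191314 m

Δh_A ≈ 222 mm, Δh_B ≈ 30.9 mm; difference ≈ 191 mm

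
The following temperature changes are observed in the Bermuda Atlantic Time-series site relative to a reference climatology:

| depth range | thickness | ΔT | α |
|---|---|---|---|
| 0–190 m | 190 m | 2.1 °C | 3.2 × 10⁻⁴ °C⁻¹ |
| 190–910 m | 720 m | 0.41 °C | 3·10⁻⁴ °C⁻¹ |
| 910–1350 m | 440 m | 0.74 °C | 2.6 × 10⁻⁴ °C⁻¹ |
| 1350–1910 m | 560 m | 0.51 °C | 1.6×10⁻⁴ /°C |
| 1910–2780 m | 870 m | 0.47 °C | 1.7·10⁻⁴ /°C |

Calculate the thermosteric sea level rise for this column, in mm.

416 mm of thermosteric rise

0–190 m: 2.1 × 3.2×10⁻⁴ × 190 = 0.12768 m
Layer 2: 720 × 3×10⁻⁴ × 0.41 = 0.08856 m
Layer 3: 440 × 0.74 × 2.6×10⁻⁴ = 0.084656 m
560 × 1.6×10⁻⁴ × 0.51 = 0.045696 m
Layer 5: 0.47 × 870 × 1.7×10⁻⁴ = 0.069513 m
Δh = 0.12768 + 0.08856 + 0.084656 + 0.045696 + 0.069513 = 0.416105 m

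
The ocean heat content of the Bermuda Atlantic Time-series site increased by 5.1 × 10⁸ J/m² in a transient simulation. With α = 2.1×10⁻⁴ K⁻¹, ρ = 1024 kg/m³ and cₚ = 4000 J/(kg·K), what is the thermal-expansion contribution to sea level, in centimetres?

Δh = αQ/(ρcₚ) = 2.1×10⁻⁴ × 5.1×10⁸ / (1024 × 4000) ≈ 0.026147 m

Δh ≈ 2.61 cm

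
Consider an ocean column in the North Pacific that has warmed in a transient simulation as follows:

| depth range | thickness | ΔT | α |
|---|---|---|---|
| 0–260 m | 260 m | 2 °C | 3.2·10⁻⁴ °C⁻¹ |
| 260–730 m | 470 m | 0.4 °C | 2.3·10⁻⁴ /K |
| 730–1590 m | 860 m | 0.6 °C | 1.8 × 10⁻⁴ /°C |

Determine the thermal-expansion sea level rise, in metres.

about 0.303 m

0–260 m: 3.2×10⁻⁴ × 2 × 260 = 0.16640 m
260–730 m: 2.3×10⁻⁴ × 470 × 0.4 = 0.04324 m
860 × 1.8×10⁻⁴ × 0.6 = 0.09288 m
Δh = 0.16640 + 0.04324 + 0.09288 = 0.30252 m ≈ 0.303 m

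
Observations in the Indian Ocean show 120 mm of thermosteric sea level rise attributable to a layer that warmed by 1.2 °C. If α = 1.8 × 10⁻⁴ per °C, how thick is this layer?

H = Δh/(αΔT) = 0.12 / (1.8×10⁻⁴ × 1.2) ≈ 555.6 m

556 m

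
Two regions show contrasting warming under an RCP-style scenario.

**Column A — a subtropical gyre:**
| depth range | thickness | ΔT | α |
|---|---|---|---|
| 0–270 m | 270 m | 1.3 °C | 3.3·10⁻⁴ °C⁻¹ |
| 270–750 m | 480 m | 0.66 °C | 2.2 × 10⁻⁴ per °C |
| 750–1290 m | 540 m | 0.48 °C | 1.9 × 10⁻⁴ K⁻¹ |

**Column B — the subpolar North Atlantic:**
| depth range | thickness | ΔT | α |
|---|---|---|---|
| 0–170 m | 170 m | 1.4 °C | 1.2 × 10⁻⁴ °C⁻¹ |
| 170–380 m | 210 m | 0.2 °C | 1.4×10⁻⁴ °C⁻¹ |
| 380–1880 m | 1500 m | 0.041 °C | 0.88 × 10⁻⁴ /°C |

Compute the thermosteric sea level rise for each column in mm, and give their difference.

Δh_A ≈ 235 mm, Δh_B ≈ 39.9 mm; difference ≈ 195 mm

A Layer 1: 270 × 3.3×10⁻⁴ × 1.3 = 0.11583 m
A 2.2×10⁻⁴ × 480 × 0.66 = 0.069696 m
A Layer 3: 540 × 1.9×10⁻⁴ × 0.48 = 0.049248 m
A total: 0.234774 m
B 0–170 m: 170 × 1.2×10⁻⁴ × 1.4 = 0.02856 m
B 170–380 m: 210 × 1.4×10⁻⁴ × 0.2 = 0.00588 m
B Layer 3: 0.88×10⁻⁴ × 1500 × 0.041 = 0.005412 m
B total: 0.039852 m
Difference: 0.234774 − 0.039852 = 0.194922 m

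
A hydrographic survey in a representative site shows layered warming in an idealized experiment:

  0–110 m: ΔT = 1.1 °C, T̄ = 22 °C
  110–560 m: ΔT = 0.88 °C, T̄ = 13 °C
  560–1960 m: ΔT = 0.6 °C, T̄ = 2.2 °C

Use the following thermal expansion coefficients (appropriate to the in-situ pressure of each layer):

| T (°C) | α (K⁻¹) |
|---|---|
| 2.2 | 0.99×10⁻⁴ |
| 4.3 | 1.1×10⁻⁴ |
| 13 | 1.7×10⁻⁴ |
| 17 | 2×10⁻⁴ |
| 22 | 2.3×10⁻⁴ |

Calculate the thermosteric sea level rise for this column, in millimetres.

Layer 1 at 22 °C → α = 2.3×10⁻⁴ K⁻¹
Layer 2 at 13 °C → α = 1.7×10⁻⁴ K⁻¹
Layer 3 at 2.2 °C → α = 0.99×10⁻⁴ K⁻¹
2.3×10⁻⁴ × 1.1 × 110 = 0.02783 m
1.7×10⁻⁴ × 450 × 0.88 = 0.06732 m
0.99×10⁻⁴ × 0.6 × 1400 = 0.08316 m
Δh = 0.02783 + 0.06732 + 0.08316 = 0.17831 m

about 178 mm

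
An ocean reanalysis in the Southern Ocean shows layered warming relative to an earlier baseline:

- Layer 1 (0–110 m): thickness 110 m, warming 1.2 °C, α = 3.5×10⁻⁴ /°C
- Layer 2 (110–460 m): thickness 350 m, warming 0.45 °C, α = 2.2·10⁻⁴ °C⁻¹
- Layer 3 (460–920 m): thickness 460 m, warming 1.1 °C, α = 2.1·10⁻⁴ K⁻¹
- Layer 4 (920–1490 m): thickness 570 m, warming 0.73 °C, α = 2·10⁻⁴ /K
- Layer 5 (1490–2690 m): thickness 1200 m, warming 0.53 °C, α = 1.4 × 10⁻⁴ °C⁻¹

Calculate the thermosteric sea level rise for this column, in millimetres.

Layer 1: 110 × 3.5×10⁻⁴ × 1.2 = 0.04620 m
350 × 0.45 × 2.2×10⁻⁴ = 0.03465 m
1.1 × 2.1×10⁻⁴ × 460 = 0.10626 m
920–1490 m: 2×10⁻⁴ × 570 × 0.73 = 0.08322 m
Layer 5: 1200 × 0.53 × 1.4×10⁻⁴ = 0.08904 m
Δh = 0.04620 + 0.03465 + 0.10626 + 0.08322 + 0.08904 = 0.35937 m

Δh ≈ 360 mm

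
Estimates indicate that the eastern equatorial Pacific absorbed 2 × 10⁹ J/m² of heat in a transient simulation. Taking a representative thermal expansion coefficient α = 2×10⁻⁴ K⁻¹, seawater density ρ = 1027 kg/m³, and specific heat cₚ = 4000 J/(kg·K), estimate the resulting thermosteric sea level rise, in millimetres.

97 mm of thermosteric rise

Δh = αQ/(ρcₚ) = 2×10⁻⁴ × 2×10⁹ / (1027 × 4000) ≈ 0.097371 m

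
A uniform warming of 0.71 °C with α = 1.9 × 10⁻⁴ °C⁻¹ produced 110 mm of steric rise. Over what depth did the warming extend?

H = Δh/(αΔT) = 0.11 / (1.9×10⁻⁴ × 0.71) ≈ 815.4 m

H ≈ 815 m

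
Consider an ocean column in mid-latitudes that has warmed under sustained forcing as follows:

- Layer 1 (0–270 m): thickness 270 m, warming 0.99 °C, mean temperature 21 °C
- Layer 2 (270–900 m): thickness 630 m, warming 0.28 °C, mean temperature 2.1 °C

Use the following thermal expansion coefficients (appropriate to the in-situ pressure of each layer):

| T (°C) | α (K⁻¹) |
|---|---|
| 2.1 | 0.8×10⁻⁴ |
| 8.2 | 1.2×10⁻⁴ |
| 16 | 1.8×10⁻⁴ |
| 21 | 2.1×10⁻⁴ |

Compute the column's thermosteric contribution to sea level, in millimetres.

Layer 1 at 21 °C → α = 2.1×10⁻⁴ K⁻¹
Layer 2 at 2.1 °C → α = 0.8×10⁻⁴ K⁻¹
0.99 × 2.1×10⁻⁴ × 270 = 0.056133 m
270–900 m: 0.28 × 0.8×10⁻⁴ × 630 = 0.014112 m
Δh = 0.056133 + 0.014112 = 0.070245 m

about 70.2 mm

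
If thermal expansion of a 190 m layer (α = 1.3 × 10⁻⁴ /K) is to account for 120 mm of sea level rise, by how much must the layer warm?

4.86 K

ΔT = Δh/(αH) = 0.12 / (1.3×10⁻⁴ × 190) ≈ 4.858 K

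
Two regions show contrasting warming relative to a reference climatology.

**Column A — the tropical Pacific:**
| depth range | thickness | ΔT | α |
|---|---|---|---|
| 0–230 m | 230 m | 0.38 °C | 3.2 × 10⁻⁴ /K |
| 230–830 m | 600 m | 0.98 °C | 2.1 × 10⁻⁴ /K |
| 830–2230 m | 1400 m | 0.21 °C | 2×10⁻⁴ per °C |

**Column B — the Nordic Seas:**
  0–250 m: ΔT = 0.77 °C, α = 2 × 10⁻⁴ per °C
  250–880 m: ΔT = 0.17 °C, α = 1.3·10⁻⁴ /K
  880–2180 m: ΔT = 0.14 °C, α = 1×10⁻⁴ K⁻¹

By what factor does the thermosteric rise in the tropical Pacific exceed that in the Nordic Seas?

3.0

A 0–230 m: 230 × 3.2×10⁻⁴ × 0.38 = 0.027968 m
A 600 × 2.1×10⁻⁴ × 0.98 = 0.12348 m
A 830–2230 m: 2×10⁻⁴ × 1400 × 0.21 = 0.05880 m
A total: 0.210248 m
B 0–250 m: 2×10⁻⁴ × 250 × 0.77 = 0.03850 m
B 250–880 m: 0.17 × 630 × 1.3×10⁻⁴ = 0.013923 m
B Layer 3: 1×10⁻⁴ × 1300 × 0.14 = 0.01820 m
B total: 0.070623 m
Ratio: 0.210248 / 0.070623 ≈ 2.977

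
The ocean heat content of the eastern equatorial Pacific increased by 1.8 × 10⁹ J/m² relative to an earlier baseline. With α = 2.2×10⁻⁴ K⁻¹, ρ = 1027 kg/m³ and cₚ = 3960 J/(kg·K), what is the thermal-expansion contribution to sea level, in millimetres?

97.4 mm

Δh = αQ/(ρcₚ) = 2.2×10⁻⁴ × 1.8×10⁹ / (1027 × 3960) ≈ 0.097371 m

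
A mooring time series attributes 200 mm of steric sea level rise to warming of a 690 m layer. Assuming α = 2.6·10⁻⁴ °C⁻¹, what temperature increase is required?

about 1.1 °C

ΔT = Δh/(αH) = 0.2 / (2.6×10⁻⁴ × 690) ≈ 1.115 °C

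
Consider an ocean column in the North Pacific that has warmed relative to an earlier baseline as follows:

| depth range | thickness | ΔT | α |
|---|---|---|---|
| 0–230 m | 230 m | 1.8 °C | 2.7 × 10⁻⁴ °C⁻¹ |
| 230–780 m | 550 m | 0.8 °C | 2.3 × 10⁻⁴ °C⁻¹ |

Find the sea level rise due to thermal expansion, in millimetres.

0–230 m: 2.7×10⁻⁴ × 1.8 × 230 = 0.11178 m
2.3×10⁻⁴ × 0.8 × 550 = 0.10120 m
Δh = 0.11178 + 0.10120 = 0.21298 m

Δh ≈ 213 mm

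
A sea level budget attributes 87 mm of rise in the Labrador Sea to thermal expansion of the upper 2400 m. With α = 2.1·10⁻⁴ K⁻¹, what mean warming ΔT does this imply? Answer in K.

0.173 K

ΔT = Δh/(αH) = 0.087 / (2.1×10⁻⁴ × 2400) ≈ 0.1726 K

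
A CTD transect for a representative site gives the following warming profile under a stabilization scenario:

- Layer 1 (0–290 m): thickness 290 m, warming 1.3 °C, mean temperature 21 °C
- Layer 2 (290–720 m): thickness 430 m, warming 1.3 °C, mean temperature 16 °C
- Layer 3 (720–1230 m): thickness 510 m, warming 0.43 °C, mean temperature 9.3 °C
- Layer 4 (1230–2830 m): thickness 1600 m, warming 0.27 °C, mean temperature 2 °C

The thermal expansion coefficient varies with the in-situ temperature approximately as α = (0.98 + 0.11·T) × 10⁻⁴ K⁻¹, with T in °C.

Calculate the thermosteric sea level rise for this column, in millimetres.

Layer 1: α = (0.98 + 0.11×21)×10⁻⁴ = 3.29×10⁻⁴ K⁻¹
Layer 2: α = (0.98 + 0.11×16)×10⁻⁴ = 2.74×10⁻⁴ K⁻¹
Layer 3: α = (0.98 + 0.11×9.3)×10⁻⁴ = 2.003×10⁻⁴ K⁻¹
Layer 4: α = (0.98 + 0.11×2)×10⁻⁴ = 1.2×10⁻⁴ K⁻¹
0–290 m: 290 × 3.29×10⁻⁴ × 1.3 = 0.124033 m
290–720 m: 1.3 × 430 × 2.74×10⁻⁴ = 0.153166 m
720–1230 m: 0.43 × 510 × 2.003×10⁻⁴ = 0.04392579 m
1230–2830 m: 0.27 × 1600 × 1.2×10⁻⁴ = 0.05184 m
Δh = 0.124033 + 0.153166 + 0.04392579 + 0.05184 = 0.37296479 m

Δh ≈ 370 mm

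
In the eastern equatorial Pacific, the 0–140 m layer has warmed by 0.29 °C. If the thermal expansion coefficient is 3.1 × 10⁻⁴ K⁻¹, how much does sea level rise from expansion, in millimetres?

Δh = αΔT·H = 3.1×10⁻⁴ × 0.29 × 140 = 0.012586 m

Δh = 13 mm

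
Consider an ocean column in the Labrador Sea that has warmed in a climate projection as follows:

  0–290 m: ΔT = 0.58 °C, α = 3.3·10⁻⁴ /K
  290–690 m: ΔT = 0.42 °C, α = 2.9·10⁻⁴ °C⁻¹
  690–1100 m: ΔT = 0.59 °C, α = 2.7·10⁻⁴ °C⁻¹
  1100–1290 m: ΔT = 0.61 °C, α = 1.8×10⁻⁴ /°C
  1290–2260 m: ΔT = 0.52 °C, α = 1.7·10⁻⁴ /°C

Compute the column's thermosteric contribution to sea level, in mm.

Layer 1: 3.3×10⁻⁴ × 290 × 0.58 = 0.055506 m
290–690 m: 2.9×10⁻⁴ × 0.42 × 400 = 0.04872 m
0.59 × 410 × 2.7×10⁻⁴ = 0.065313 m
0.61 × 1.8×10⁻⁴ × 190 = 0.020862 m
970 × 1.7×10⁻⁴ × 0.52 = 0.085748 m
Δh = 0.055506 + 0.04872 + 0.065313 + 0.020862 + 0.085748 = 0.276149 m ≈ 280 mm

280 mm of thermosteric rise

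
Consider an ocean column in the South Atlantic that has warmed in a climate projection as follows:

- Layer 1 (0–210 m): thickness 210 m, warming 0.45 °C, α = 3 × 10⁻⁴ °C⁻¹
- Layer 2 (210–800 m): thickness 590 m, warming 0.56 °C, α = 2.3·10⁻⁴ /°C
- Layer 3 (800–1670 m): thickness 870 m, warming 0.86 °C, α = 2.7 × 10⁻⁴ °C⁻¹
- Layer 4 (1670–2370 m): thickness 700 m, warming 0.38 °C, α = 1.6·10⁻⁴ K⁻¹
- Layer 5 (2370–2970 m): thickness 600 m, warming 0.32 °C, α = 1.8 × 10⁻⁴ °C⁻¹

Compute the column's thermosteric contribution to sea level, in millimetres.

383 mm of thermosteric rise

Layer 1: 0.45 × 210 × 3×10⁻⁴ = 0.02835 m
Layer 2: 0.56 × 2.3×10⁻⁴ × 590 = 0.075992 m
800–1670 m: 2.7×10⁻⁴ × 0.86 × 870 = 0.202014 m
1670–2370 m: 0.38 × 700 × 1.6×10⁻⁴ = 0.04256 m
0.32 × 600 × 1.8×10⁻⁴ = 0.03456 m
Δh = 0.02835 + 0.075992 + 0.202014 + 0.04256 + 0.03456 = 0.383476 m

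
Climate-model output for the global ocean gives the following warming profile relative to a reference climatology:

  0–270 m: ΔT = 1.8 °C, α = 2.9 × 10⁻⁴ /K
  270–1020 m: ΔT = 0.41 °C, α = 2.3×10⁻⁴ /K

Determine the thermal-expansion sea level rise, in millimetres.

0–270 m: 2.9×10⁻⁴ × 270 × 1.8 = 0.14094 m
0.41 × 750 × 2.3×10⁻⁴ = 0.070725 m
Δh = 0.14094 + 0.070725 = 0.211665 m ≈ 212 mm

212 mm of thermosteric rise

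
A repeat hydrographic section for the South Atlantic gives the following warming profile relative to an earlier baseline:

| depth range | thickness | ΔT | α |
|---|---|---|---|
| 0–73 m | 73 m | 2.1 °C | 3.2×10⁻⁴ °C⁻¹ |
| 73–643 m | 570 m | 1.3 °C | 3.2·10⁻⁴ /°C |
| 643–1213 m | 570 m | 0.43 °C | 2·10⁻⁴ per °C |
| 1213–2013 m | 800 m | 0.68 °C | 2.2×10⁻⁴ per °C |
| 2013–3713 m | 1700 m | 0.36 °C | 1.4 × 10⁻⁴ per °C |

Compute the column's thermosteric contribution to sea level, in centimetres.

73 × 3.2×10⁻⁴ × 2.1 = 0.049056 m
Layer 2: 570 × 3.2×10⁻⁴ × 1.3 = 0.23712 m
2×10⁻⁴ × 0.43 × 570 = 0.04902 m
Layer 4: 800 × 0.68 × 2.2×10⁻⁴ = 0.11968 m
Layer 5: 1.4×10⁻⁴ × 0.36 × 1700 = 0.08568 m
Δh = 0.049056 + 0.23712 + 0.04902 + 0.11968 + 0.08568 = 0.540556 m

Δh ≈ 54 cm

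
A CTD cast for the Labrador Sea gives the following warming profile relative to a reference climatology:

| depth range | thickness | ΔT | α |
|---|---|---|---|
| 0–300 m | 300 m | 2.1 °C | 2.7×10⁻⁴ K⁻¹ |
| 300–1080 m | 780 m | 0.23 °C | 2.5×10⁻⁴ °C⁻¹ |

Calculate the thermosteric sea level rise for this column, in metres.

0–300 m: 300 × 2.7×10⁻⁴ × 2.1 = 0.17010 m
Layer 2: 2.5×10⁻⁴ × 780 × 0.23 = 0.04485 m
Δh = 0.17010 + 0.04485 = 0.21495 m

Δh ≈ 0.215 m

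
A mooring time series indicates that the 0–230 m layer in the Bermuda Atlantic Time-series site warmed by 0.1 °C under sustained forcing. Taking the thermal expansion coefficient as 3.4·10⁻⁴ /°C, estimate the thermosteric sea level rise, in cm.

Δh = αΔT·H = 3.4×10⁻⁴ × 0.1 × 230 = 0.00782 m

Δh ≈ 0.78 cm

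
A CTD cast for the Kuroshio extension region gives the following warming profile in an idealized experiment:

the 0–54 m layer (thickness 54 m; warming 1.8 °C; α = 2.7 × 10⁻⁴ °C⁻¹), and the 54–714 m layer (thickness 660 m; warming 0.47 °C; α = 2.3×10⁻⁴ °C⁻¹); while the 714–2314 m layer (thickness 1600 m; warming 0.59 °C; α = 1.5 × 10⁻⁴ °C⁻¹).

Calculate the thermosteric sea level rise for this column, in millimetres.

239 mm

0–54 m: 2.7×10⁻⁴ × 54 × 1.8 = 0.026244 m
54–714 m: 0.47 × 660 × 2.3×10⁻⁴ = 0.071346 m
1600 × 0.59 × 1.5×10⁻⁴ = 0.14160 m
Δh = 0.026244 + 0.071346 + 0.14160 = 0.23919 m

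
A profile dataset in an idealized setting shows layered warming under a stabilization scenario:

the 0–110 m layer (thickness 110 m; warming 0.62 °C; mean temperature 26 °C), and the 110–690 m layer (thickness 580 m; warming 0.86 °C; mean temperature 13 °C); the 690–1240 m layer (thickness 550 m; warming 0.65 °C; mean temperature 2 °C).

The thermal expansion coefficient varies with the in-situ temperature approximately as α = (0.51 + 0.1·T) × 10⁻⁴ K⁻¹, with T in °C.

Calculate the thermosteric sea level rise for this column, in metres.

0.137 m

Layer 1: α = (0.51 + 0.1×26)×10⁻⁴ = 3.11×10⁻⁴ K⁻¹
Layer 2: α = (0.51 + 0.1×13)×10⁻⁴ = 1.81×10⁻⁴ K⁻¹
Layer 3: α = (0.51 + 0.1×2)×10⁻⁴ = 0.71×10⁻⁴ K⁻¹
0–110 m: 3.11×10⁻⁴ × 0.62 × 110 = 0.0212102 m
Layer 2: 580 × 1.81×10⁻⁴ × 0.86 = 0.0902828 m
Layer 3: 0.65 × 0.71×10⁻⁴ × 550 = 0.0253825 m
Δh = 0.0212102 + 0.0902828 + 0.0253825 = 0.1368755 m ≈ 0.137 m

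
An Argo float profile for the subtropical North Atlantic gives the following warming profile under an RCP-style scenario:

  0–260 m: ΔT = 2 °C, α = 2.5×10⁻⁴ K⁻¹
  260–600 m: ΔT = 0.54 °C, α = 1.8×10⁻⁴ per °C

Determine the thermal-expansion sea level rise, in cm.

2.5×10⁻⁴ × 2 × 260 = 0.13000 m
260–600 m: 1.8×10⁻⁴ × 340 × 0.54 = 0.033048 m
Δh = 0.13000 + 0.033048 = 0.163048 m

about 16.3 cm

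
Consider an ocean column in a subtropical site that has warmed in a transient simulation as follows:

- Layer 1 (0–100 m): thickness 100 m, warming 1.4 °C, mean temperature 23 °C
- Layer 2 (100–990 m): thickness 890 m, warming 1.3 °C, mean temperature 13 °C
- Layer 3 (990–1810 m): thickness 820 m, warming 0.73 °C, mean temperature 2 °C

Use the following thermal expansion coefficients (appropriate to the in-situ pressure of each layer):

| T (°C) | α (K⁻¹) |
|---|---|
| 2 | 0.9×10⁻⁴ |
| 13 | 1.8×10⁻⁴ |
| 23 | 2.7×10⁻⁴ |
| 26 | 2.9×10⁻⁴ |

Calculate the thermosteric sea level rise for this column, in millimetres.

Layer 1 at 23 °C → α = 2.7×10⁻⁴ K⁻¹
Layer 2 at 13 °C → α = 1.8×10⁻⁴ K⁻¹
Layer 3 at 2 °C → α = 0.9×10⁻⁴ K⁻¹
0–100 m: 1.4 × 2.7×10⁻⁴ × 100 = 0.03780 m
Layer 2: 890 × 1.3 × 1.8×10⁻⁴ = 0.20826 m
820 × 0.73 × 0.9×10⁻⁴ = 0.053874 m
Δh = 0.03780 + 0.20826 + 0.053874 = 0.299934 m

300 mm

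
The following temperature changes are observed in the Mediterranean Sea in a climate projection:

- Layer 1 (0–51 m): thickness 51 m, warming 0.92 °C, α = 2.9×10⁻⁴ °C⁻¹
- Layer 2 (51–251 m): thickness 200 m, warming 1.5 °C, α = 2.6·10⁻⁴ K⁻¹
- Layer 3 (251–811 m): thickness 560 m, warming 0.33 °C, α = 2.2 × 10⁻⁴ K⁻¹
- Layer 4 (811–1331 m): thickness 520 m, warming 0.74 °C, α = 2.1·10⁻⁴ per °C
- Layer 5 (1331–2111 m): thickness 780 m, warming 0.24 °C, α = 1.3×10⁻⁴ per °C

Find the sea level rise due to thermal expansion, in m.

0.237 m of thermosteric rise

Layer 1: 2.9×10⁻⁴ × 51 × 0.92 = 0.0136068 m
51–251 m: 1.5 × 200 × 2.6×10⁻⁴ = 0.07800 m
251–811 m: 560 × 2.2×10⁻⁴ × 0.33 = 0.040656 m
520 × 0.74 × 2.1×10⁻⁴ = 0.080808 m
780 × 1.3×10⁻⁴ × 0.24 = 0.024336 m
Δh = 0.0136068 + 0.07800 + 0.040656 + 0.080808 + 0.024336 = 0.2374068 m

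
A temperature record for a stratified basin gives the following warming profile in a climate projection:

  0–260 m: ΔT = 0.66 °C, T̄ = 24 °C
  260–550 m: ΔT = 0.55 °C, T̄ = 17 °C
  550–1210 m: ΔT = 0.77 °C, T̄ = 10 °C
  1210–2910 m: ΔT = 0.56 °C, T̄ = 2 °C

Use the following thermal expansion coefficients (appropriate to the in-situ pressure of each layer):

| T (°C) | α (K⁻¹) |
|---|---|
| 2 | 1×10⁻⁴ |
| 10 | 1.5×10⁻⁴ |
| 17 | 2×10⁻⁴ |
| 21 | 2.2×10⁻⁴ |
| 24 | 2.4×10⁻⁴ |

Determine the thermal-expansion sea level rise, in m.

0.24 m

Layer 1 at 24 °C → α = 2.4×10⁻⁴ K⁻¹
Layer 2 at 17 °C → α = 2×10⁻⁴ K⁻¹
Layer 3 at 10 °C → α = 1.5×10⁻⁴ K⁻¹
Layer 4 at 2 °C → α = 1×10⁻⁴ K⁻¹
Layer 1: 2.4×10⁻⁴ × 260 × 0.66 = 0.041184 m
0.55 × 2×10⁻⁴ × 290 = 0.03190 m
Layer 3: 0.77 × 1.5×10⁻⁴ × 660 = 0.07623 m
Layer 4: 0.56 × 1700 × 1×10⁻⁴ = 0.09520 m
Δh = 0.041184 + 0.03190 + 0.07623 + 0.09520 = 0.244514 m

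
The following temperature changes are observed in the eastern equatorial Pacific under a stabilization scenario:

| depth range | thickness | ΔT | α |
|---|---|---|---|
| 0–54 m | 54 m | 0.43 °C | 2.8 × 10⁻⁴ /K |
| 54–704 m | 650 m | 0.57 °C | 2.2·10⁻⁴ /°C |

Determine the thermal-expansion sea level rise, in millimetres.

about 88.0 mm

Layer 1: 2.8×10⁻⁴ × 54 × 0.43 = 0.0065016 m
54–704 m: 650 × 0.57 × 2.2×10⁻⁴ = 0.08151 m
Δh = 0.0065016 + 0.08151 = 0.0880116 m ≈ 88.0 mm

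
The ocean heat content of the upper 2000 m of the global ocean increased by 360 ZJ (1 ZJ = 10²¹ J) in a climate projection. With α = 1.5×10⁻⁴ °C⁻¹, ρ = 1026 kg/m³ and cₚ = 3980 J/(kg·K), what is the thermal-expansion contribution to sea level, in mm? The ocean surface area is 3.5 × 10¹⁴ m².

Per unit area: Q = 360×10²¹ / (3.5×10¹⁴) ≈ 1.029×10⁹ J/m²
Δh = αQ/(ρcₚ) = 1.5×10⁻⁴ × 1.029×10⁹ / (1026 × 3980) ≈ 0.037799 m

about 37.8 mm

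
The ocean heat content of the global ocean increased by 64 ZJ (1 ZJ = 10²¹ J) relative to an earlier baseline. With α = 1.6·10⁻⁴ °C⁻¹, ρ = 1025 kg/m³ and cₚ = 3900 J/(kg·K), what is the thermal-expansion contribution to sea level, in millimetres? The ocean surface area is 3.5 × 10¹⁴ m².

Per unit area: Q = 64×10²¹ / (3.5×10¹⁴) ≈ 1.829×10⁸ J/m²
Δh = αQ/(ρcₚ) = 1.6×10⁻⁴ × 1.829×10⁸ / (1025 × 3900) ≈ 0.0073206 m

Δh ≈ 7.32 mm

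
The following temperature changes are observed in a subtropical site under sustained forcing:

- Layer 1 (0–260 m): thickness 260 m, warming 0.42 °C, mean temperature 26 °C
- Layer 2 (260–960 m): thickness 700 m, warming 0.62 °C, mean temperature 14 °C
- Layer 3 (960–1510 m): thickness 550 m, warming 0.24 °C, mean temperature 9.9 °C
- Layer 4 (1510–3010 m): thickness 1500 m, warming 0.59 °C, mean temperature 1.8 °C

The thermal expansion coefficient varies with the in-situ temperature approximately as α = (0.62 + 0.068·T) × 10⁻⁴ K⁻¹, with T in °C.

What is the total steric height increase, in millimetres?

Layer 1: α = (0.62 + 0.068×26)×10⁻⁴ = 2.388×10⁻⁴ K⁻¹
Layer 2: α = (0.62 + 0.068×14)×10⁻⁴ = 1.572×10⁻⁴ K⁻¹
Layer 3: α = (0.62 + 0.068×9.9)×10⁻⁴ = 1.2932×10⁻⁴ K⁻¹
Layer 4: α = (0.62 + 0.068×1.8)×10⁻⁴ = 0.7424×10⁻⁴ K⁻¹
260 × 0.42 × 2.388×10⁻⁴ = 0.02607696 m
Layer 2: 1.572×10⁻⁴ × 700 × 0.62 = 0.0682248 m
550 × 0.24 × 1.2932×10⁻⁴ = 0.01707024 m
1510–3010 m: 0.59 × 1500 × 0.7424×10⁻⁴ = 0.0657024 m
Δh = 0.02607696 + 0.0682248 + 0.01707024 + 0.0657024 = 0.1770744 m

Δh = 177 mm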